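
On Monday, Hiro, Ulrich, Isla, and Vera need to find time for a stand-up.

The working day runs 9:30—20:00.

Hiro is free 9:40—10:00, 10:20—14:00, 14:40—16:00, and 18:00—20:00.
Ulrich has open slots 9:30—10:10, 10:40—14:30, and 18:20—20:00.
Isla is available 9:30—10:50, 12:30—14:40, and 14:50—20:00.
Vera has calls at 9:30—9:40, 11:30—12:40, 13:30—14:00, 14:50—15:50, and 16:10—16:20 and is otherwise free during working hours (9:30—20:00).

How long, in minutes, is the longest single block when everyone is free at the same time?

Vera free within 09:30–20:00: 09:40–11:30, 12:40–13:30, 14:00–14:50, 15:50–16:10, 16:20–20:00.
Hiro ∩ Ulrich: 09:40–10:00, 10:40–14:00, 18:20–20:00.
Hiro ∩ Ulrich ∩ Isla: 09:40–10:00, 10:40–10:50, 12:30–14:00, 18:20–20:00.
Hiro ∩ Ulrich ∩ Isla ∩ Vera: 09:40–10:00, 10:40–10:50, 12:40–13:30, 18:20–20:00.
Common window lengths: 20, 10, 50, 100 min; longest is 100.

100 minutes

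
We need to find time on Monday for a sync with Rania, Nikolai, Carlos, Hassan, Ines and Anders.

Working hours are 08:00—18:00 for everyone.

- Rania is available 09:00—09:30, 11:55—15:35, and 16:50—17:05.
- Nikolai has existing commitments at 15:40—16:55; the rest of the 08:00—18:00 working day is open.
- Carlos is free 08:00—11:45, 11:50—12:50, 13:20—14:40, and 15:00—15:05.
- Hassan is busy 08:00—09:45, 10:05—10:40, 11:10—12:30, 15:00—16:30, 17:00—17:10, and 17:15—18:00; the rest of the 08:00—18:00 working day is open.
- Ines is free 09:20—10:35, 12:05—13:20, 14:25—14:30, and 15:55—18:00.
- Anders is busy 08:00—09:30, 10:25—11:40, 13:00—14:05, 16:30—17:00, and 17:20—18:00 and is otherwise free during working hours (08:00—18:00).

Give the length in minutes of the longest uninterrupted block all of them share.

Nikolai free within 08:00–18:00: 08:00–15:40, 16:55–18:00.
Hassan free within 08:00–18:00: 09:45–10:05, 10:40–11:10, 12:30–15:00, 16:30–17:00, 17:10–17:15.
Anders free within 08:00–18:00: 09:30–10:25, 11:40–13:00, 14:05–16:30, 17:00–17:20.
Rania ∩ Nikolai: 09:00–09:30, 11:55–15:35, 16:55–17:05.
Rania ∩ Nikolai ∩ Carlos: 09:00–09:30, 11:55–12:50, 13:20–14:40, 15:00–15:05.
Rania ∩ Nikolai ∩ Carlos ∩ Hassan: 12:30–12:50, 13:20–14:40.
Rania ∩ Nikolai ∩ Carlos ∩ Hassan ∩ Ines: 12:30–12:50, 14:25–14:30.
Rania ∩ Nikolai ∩ Carlos ∩ Hassan ∩ Ines ∩ Anders: 12:30–12:50, 14:25–14:30.
Common window lengths: 20, 5 min; longest is 20.

20 minutes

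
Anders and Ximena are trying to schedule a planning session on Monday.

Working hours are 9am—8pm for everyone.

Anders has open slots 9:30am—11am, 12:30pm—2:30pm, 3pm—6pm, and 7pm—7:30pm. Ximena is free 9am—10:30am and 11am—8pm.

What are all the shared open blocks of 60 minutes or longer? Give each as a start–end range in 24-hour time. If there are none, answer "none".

09:30–10:30, 12:30–14:30, 15:00–18:00

Anders ∩ Ximena: 09:30–10:30, 12:30–14:30, 15:00–18:00, 19:00–19:30.
Windows ≥ 60 min: 09:30–10:30, 12:30–14:30, 15:00–18:00.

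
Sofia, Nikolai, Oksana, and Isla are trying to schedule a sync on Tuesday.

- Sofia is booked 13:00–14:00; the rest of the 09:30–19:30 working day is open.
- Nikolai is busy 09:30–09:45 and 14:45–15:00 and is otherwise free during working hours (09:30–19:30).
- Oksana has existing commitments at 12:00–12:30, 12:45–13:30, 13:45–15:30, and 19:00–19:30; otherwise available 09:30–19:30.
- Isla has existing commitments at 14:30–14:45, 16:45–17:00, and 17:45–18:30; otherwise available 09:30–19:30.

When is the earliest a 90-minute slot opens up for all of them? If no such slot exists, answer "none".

Sofia free within 09:30–19:30: 09:30–13:00, 14:00–19:30.
Nikolai free within 09:30–19:30: 09:45–14:45, 15:00–19:30.
Oksana free within 09:30–19:30: 09:30–12:00, 12:30–12:45, 13:30–13:45, 15:30–19:00.
Isla free within 09:30–19:30: 09:30–14:30, 14:45–16:45, 17:00–17:45, 18:30–19:30.
Sofia ∩ Nikolai: 09:45–13:00, 14:00–14:45, 15:00–19:30.
Sofia ∩ Nikolai ∩ Oksana: 09:45–12:00, 12:30–12:45, 15:30–19:00.
Sofia ∩ Nikolai ∩ Oksana ∩ Isla: 09:45–12:00, 12:30–12:45, 15:30–16:45, 17:00–17:45, 18:30–19:00.
Windows ≥ 90 min: 09:45–12:00.
Earliest such window starts at 09:45.

09:45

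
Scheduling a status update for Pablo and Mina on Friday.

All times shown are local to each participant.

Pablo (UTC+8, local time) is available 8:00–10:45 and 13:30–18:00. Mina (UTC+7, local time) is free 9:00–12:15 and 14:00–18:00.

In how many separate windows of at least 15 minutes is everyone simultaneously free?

Pablo → UTC: 00:00–02:45, 05:30–10:00.
Mina → UTC: 02:00–05:15, 07:00–11:00.
Pablo ∩ Mina: 02:00–02:45, 07:00–10:00.
Windows ≥ 15 min: 02:00–02:45, 07:00–10:00.
That's 2 windows.

2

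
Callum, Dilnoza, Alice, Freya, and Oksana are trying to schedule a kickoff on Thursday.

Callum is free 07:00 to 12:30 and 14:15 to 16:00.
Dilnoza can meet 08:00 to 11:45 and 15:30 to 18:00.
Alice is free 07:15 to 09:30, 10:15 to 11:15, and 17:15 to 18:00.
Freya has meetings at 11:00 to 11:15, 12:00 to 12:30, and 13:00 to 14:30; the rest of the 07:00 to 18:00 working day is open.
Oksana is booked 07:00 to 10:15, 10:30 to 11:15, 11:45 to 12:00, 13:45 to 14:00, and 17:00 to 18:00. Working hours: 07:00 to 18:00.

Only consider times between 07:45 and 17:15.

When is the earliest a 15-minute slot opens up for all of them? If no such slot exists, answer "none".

10:15

Freya free within 07:00–18:00: 07:00–11:00, 11:15–12:00, 12:30–13:00, 14:30–18:00.
Oksana free within 07:00–18:00: 10:15–10:30, 11:15–11:45, 12:00–13:45, 14:00–17:00.
Callum ∩ Dilnoza: 08:00–11:45, 15:30–16:00.
Callum ∩ Dilnoza ∩ Alice: 08:00–09:30, 10:15–11:15.
Callum ∩ Dilnoza ∩ Alice ∩ Freya: 08:00–09:30, 10:15–11:00.
Callum ∩ Dilnoza ∩ Alice ∩ Freya ∩ Oksana: 10:15–10:30.
Restricted to 07:45–17:15: 10:15–10:30.
Windows ≥ 15 min: 10:15–10:30.
Earliest such window starts at 10:15.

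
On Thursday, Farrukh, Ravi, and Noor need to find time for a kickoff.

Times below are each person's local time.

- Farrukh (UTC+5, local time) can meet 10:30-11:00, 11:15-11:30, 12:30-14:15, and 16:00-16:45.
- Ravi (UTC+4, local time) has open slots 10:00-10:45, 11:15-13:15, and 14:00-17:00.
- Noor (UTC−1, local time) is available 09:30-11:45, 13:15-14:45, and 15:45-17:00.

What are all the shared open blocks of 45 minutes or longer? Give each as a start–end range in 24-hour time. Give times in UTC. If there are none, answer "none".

11:00–11:45

Farrukh → UTC: 05:30–06:00, 06:15–06:30, 07:30–09:15, 11:00–11:45.
Ravi → UTC: 06:00–06:45, 07:15–09:15, 10:00–13:00.
Noor → UTC: 10:30–12:45, 14:15–15:45, 16:45–18:00.
Farrukh ∩ Ravi: 06:15–06:30, 07:30–09:15, 11:00–11:45.
Farrukh ∩ Ravi ∩ Noor: 11:00–11:45.
Windows ≥ 45 min: 11:00–11:45.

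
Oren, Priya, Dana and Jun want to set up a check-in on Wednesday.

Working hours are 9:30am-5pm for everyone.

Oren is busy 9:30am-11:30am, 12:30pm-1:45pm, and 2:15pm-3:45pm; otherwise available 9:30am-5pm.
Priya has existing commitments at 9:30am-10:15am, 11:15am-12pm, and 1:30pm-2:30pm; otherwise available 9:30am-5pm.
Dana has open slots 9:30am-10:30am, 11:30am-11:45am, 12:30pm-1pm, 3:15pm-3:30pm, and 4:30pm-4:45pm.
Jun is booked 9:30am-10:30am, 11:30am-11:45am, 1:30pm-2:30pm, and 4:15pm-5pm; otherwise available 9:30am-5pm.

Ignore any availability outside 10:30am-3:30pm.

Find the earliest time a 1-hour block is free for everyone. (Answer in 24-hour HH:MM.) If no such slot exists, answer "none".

none

Oren free within 09:30–17:00: 11:30–12:30, 13:45–14:15, 15:45–17:00.
Priya free within 09:30–17:00: 10:15–11:15, 12:00–13:30, 14:30–17:00.
Jun free within 09:30–17:00: 10:30–11:30, 11:45–13:30, 14:30–16:15.
Oren ∩ Priya: 12:00–12:30, 15:45–17:00.
Oren ∩ Priya ∩ Dana: 16:30–16:45.
Oren ∩ Priya ∩ Dana ∩ Jun: (none).
Restricted to 10:30–15:30: (none).
Windows ≥ 60 min: (none).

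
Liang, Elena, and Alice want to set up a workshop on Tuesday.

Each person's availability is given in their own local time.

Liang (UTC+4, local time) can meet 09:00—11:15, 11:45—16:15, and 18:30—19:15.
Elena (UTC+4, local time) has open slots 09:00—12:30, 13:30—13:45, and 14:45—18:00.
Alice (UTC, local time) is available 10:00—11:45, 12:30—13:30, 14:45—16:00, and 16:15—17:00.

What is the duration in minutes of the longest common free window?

60 minutes

Liang → UTC: 05:00–07:15, 07:45–12:15, 14:30–15:15.
Elena → UTC: 05:00–08:30, 09:30–09:45, 10:45–14:00.
Alice → UTC: 10:00–11:45, 12:30–13:30, 14:45–16:00, 16:15–17:00.
Liang ∩ Elena: 05:00–07:15, 07:45–08:30, 09:30–09:45, 10:45–12:15.
Liang ∩ Elena ∩ Alice: 10:45–11:45.
Single common window of 60 minutes.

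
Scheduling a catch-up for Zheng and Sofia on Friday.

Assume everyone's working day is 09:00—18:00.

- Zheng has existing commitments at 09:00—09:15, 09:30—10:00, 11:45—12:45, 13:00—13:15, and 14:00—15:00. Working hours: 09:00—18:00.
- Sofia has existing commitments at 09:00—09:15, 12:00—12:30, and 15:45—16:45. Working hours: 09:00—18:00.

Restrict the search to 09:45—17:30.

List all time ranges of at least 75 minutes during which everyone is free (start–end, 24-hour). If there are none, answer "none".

Zheng free within 09:00–18:00: 09:15–09:30, 10:00–11:45, 12:45–13:00, 13:15–14:00, 15:00–18:00.
Sofia free within 09:00–18:00: 09:15–12:00, 12:30–15:45, 16:45–18:00.
Zheng ∩ Sofia: 09:15–09:30, 10:00–11:45, 12:45–13:00, 13:15–14:00, 15:00–15:45, 16:45–18:00.
Restricted to 09:45–17:30: 10:00–11:45, 12:45–13:00, 13:15–14:00, 15:00–15:45, 16:45–17:30.
Windows ≥ 75 min: 10:00–11:45.

10:00–11:45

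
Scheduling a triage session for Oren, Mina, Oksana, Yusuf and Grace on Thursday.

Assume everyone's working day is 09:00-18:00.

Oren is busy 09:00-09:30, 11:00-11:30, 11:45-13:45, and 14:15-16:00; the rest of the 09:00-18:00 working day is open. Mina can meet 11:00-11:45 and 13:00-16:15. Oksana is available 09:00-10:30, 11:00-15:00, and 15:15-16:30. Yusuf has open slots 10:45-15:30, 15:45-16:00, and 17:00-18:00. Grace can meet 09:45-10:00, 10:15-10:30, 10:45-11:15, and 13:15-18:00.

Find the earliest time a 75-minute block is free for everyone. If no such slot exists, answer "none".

none

Oren free within 09:00–18:00: 09:30–11:00, 11:30–11:45, 13:45–14:15, 16:00–18:00.
Oren ∩ Mina: 11:30–11:45, 13:45–14:15, 16:00–16:15.
Oren ∩ Mina ∩ Oksana: 11:30–11:45, 13:45–14:15, 16:00–16:15.
Oren ∩ Mina ∩ Oksana ∩ Yusuf: 11:30–11:45, 13:45–14:15.
Oren ∩ Mina ∩ Oksana ∩ Yusuf ∩ Grace: 13:45–14:15.
Windows ≥ 75 min: (none).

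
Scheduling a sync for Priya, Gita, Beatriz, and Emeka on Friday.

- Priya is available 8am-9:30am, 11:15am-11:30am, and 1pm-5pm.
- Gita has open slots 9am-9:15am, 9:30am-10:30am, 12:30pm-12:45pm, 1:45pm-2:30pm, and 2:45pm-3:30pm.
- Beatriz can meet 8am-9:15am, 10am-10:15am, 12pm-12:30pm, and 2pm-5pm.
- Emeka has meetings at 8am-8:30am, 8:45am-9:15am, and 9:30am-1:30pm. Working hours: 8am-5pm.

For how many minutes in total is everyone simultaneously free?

Emeka free within 08:00–17:00: 08:30–08:45, 09:15–09:30, 13:30–17:00.
Priya ∩ Gita: 09:00–09:15, 13:45–14:30, 14:45–15:30.
Priya ∩ Gita ∩ Beatriz: 09:00–09:15, 14:00–14:30, 14:45–15:30.
Priya ∩ Gita ∩ Beatriz ∩ Emeka: 14:00–14:30, 14:45–15:30.
Total common minutes: 30 + 45 = 75.

75 minutes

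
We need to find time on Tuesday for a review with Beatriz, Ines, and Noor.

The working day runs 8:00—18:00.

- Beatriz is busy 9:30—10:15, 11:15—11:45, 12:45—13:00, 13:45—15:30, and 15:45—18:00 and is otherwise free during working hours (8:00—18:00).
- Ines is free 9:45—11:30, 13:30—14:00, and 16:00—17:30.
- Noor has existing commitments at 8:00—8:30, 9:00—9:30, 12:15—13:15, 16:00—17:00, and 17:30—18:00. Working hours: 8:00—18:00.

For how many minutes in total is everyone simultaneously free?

75 minutes

Beatriz free within 08:00–18:00: 08:00–09:30, 10:15–11:15, 11:45–12:45, 13:00–13:45, 15:30–15:45.
Noor free within 08:00–18:00: 08:30–09:00, 09:30–12:15, 13:15–16:00, 17:00–17:30.
Beatriz ∩ Ines: 10:15–11:15, 13:30–13:45.
Beatriz ∩ Ines ∩ Noor: 10:15–11:15, 13:30–13:45.
Total common minutes: 60 + 15 = 75.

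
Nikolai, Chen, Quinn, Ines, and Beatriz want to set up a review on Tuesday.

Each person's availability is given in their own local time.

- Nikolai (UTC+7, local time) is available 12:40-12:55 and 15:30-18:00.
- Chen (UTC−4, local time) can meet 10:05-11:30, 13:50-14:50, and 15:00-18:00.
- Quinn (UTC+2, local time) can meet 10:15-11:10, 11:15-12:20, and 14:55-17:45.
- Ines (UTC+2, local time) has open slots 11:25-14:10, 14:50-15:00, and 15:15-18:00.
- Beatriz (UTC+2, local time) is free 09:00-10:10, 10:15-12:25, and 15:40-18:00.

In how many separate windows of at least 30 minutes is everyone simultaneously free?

0

Nikolai → UTC: 05:40–05:55, 08:30–11:00.
Chen → UTC: 14:05–15:30, 17:50–18:50, 19:00–22:00.
Quinn → UTC: 08:15–09:10, 09:15–10:20, 12:55–15:45.
Ines → UTC: 09:25–12:10, 12:50–13:00, 13:15–16:00.
Beatriz → UTC: 07:00–08:10, 08:15–10:25, 13:40–16:00.
Nikolai ∩ Chen: (none).
Nikolai ∩ Chen ∩ Quinn: (none).
Nikolai ∩ Chen ∩ Quinn ∩ Ines: (none).
Nikolai ∩ Chen ∩ Quinn ∩ Ines ∩ Beatriz: (none).
Windows ≥ 30 min: (none).
That's 0 windows.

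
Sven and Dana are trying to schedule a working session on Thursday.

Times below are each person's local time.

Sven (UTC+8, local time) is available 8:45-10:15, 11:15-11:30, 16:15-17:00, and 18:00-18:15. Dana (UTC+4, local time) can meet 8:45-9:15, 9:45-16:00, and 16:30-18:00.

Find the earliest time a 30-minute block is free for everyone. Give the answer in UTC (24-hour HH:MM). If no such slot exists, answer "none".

Sven → UTC: 00:45–02:15, 03:15–03:30, 08:15–09:00, 10:00–10:15.
Dana → UTC: 04:45–05:15, 05:45–12:00, 12:30–14:00.
Sven ∩ Dana: 08:15–09:00, 10:00–10:15.
Windows ≥ 30 min: 08:15–09:00.
Earliest such window starts at 08:15.

08:15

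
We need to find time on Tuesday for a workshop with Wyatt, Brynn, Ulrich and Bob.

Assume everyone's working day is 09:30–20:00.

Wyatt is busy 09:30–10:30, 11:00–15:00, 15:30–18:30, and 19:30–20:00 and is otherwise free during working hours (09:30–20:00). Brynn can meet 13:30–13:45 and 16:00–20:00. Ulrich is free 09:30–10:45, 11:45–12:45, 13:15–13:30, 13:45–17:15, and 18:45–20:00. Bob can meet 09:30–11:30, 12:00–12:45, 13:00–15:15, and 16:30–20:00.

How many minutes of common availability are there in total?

Wyatt free within 09:30–20:00: 10:30–11:00, 15:00–15:30, 18:30–19:30.
Wyatt ∩ Brynn: 18:30–19:30.
Wyatt ∩ Brynn ∩ Ulrich: 18:45–19:30.
Wyatt ∩ Brynn ∩ Ulrich ∩ Bob: 18:45–19:30.
Total common minutes: 45.

45 minutes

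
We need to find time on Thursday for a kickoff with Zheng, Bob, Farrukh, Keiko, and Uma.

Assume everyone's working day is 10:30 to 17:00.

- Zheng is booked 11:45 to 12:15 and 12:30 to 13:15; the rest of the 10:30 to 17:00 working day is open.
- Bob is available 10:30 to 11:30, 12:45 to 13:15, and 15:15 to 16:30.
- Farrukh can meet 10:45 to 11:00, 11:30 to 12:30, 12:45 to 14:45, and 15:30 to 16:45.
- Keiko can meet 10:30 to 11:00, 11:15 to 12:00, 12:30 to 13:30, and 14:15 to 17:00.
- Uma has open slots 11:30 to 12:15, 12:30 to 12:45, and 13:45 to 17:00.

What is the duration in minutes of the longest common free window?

60 minutes

Zheng free within 10:30–17:00: 10:30–11:45, 12:15–12:30, 13:15–17:00.
Zheng ∩ Bob: 10:30–11:30, 15:15–16:30.
Zheng ∩ Bob ∩ Farrukh: 10:45–11:00, 15:30–16:30.
Zheng ∩ Bob ∩ Farrukh ∩ Keiko: 10:45–11:00, 15:30–16:30.
Zheng ∩ Bob ∩ Farrukh ∩ Keiko ∩ Uma: 15:30–16:30.
Single common window of 60 minutes.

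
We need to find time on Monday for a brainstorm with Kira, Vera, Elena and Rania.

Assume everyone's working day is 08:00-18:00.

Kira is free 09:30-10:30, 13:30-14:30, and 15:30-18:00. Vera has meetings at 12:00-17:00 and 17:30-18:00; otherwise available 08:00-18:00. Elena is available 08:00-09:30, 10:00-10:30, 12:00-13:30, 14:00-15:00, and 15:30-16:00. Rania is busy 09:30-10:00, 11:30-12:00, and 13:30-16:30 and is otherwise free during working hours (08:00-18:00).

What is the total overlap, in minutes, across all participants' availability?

30 minutes

Vera free within 08:00–18:00: 08:00–12:00, 17:00–17:30.
Rania free within 08:00–18:00: 08:00–09:30, 10:00–11:30, 12:00–13:30, 16:30–18:00.
Kira ∩ Vera: 09:30–10:30, 17:00–17:30.
Kira ∩ Vera ∩ Elena: 10:00–10:30.
Kira ∩ Vera ∩ Elena ∩ Rania: 10:00–10:30.
Total common minutes: 30.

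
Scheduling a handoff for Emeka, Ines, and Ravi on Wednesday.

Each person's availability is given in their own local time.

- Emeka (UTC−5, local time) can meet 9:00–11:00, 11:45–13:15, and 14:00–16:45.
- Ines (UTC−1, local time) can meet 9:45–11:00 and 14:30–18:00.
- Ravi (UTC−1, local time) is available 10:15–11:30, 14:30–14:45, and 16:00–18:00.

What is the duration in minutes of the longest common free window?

Emeka → UTC: 14:00–16:00, 16:45–18:15, 19:00–21:45.
Ines → UTC: 10:45–12:00, 15:30–19:00.
Ravi → UTC: 11:15–12:30, 15:30–15:45, 17:00–19:00.
Emeka ∩ Ines: 15:30–16:00, 16:45–18:15.
Emeka ∩ Ines ∩ Ravi: 15:30–15:45, 17:00–18:15.
Common window lengths: 15, 75 min; longest is 75.

75 minutes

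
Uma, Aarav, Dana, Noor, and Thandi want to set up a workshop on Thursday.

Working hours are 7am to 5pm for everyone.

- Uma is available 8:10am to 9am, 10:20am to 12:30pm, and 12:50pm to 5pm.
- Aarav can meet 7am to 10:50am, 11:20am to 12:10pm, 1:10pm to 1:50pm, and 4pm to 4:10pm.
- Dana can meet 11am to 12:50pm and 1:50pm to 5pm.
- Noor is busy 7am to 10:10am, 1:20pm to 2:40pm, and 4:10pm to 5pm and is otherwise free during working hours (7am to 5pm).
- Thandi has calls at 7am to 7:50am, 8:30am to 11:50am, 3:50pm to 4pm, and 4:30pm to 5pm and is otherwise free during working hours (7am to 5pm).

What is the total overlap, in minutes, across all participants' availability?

Noor free within 07:00–17:00: 10:10–13:20, 14:40–16:10.
Thandi free within 07:00–17:00: 07:50–08:30, 11:50–15:50, 16:00–16:30.
Uma ∩ Aarav: 08:10–09:00, 10:20–10:50, 11:20–12:10, 13:10–13:50, 16:00–16:10.
Uma ∩ Aarav ∩ Dana: 11:20–12:10, 16:00–16:10.
Uma ∩ Aarav ∩ Dana ∩ Noor: 11:20–12:10, 16:00–16:10.
Uma ∩ Aarav ∩ Dana ∩ Noor ∩ Thandi: 11:50–12:10, 16:00–16:10.
Total common minutes: 20 + 10 = 30.

30 minutes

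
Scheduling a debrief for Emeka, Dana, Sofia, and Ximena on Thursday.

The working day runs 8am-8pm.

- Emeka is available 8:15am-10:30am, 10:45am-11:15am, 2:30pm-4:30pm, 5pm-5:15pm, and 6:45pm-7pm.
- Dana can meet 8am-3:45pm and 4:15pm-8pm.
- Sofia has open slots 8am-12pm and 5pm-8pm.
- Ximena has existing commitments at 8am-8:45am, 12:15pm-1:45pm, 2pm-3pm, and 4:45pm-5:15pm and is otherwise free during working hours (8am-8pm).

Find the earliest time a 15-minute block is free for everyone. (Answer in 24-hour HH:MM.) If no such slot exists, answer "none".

Ximena free within 08:00–20:00: 08:45–12:15, 13:45–14:00, 15:00–16:45, 17:15–20:00.
Emeka ∩ Dana: 08:15–10:30, 10:45–11:15, 14:30–15:45, 16:15–16:30, 17:00–17:15, 18:45–19:00.
Emeka ∩ Dana ∩ Sofia: 08:15–10:30, 10:45–11:15, 17:00–17:15, 18:45–19:00.
Emeka ∩ Dana ∩ Sofia ∩ Ximena: 08:45–10:30, 10:45–11:15, 18:45–19:00.
Windows ≥ 15 min: 08:45–10:30, 10:45–11:15, 18:45–19:00.
Earliest such window starts at 08:45.

08:45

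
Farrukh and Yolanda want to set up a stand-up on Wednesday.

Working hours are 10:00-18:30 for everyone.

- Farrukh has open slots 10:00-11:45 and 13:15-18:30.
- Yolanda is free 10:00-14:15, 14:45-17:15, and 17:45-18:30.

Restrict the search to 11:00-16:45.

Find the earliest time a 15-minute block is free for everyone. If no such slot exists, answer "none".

Farrukh ∩ Yolanda: 10:00–11:45, 13:15–14:15, 14:45–17:15, 17:45–18:30.
Restricted to 11:00–16:45: 11:00–11:45, 13:15–14:15, 14:45–16:45.
Windows ≥ 15 min: 11:00–11:45, 13:15–14:15, 14:45–16:45.
Earliest such window starts at 11:00.

11:00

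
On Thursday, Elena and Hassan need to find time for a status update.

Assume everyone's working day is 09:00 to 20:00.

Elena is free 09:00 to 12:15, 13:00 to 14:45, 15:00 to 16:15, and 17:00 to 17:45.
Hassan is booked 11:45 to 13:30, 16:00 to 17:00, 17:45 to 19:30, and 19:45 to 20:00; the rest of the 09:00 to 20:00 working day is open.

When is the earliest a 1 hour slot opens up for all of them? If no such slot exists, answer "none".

09:00

Hassan free within 09:00–20:00: 09:00–11:45, 13:30–16:00, 17:00–17:45, 19:30–19:45.
Elena ∩ Hassan: 09:00–11:45, 13:30–14:45, 15:00–16:00, 17:00–17:45.
Windows ≥ 60 min: 09:00–11:45, 13:30–14:45, 15:00–16:00.
Earliest such window starts at 09:00.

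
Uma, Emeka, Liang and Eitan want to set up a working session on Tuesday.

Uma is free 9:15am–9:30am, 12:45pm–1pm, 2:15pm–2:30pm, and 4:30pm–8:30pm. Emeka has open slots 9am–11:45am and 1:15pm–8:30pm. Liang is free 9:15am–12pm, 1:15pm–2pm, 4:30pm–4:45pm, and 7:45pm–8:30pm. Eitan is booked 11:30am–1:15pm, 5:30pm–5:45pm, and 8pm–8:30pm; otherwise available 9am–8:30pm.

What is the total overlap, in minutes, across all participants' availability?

45 minutes

Eitan free within 09:00–20:30: 09:00–11:30, 13:15–17:30, 17:45–20:00.
Uma ∩ Emeka: 09:15–09:30, 14:15–14:30, 16:30–20:30.
Uma ∩ Emeka ∩ Liang: 09:15–09:30, 16:30–16:45, 19:45–20:30.
Uma ∩ Emeka ∩ Liang ∩ Eitan: 09:15–09:30, 16:30–16:45, 19:45–20:00.
Total common minutes: 15 + 15 + 15 = 45.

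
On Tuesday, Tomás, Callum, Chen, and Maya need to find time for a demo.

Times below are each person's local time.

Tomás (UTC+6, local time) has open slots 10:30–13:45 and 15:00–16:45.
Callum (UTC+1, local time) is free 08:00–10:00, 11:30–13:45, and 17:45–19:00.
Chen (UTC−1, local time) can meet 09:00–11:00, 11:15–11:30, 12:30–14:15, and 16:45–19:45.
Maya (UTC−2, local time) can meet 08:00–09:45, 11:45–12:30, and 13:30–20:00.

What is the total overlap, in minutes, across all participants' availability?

Tomás → UTC: 04:30–07:45, 09:00–10:45.
Callum → UTC: 07:00–09:00, 10:30–12:45, 16:45–18:00.
Chen → UTC: 10:00–12:00, 12:15–12:30, 13:30–15:15, 17:45–20:45.
Maya → UTC: 10:00–11:45, 13:45–14:30, 15:30–22:00.
Tomás ∩ Callum: 07:00–07:45, 10:30–10:45.
Tomás ∩ Callum ∩ Chen: 10:30–10:45.
Tomás ∩ Callum ∩ Chen ∩ Maya: 10:30–10:45.
Total common minutes: 15.

15 minutes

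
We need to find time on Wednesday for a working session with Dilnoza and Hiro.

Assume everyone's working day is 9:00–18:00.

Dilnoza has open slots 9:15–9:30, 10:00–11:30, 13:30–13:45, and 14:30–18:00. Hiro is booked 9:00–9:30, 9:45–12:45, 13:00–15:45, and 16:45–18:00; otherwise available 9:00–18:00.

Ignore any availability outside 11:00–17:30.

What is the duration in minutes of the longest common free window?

60 minutes

Hiro free within 09:00–18:00: 09:30–09:45, 12:45–13:00, 15:45–16:45.
Dilnoza ∩ Hiro: 15:45–16:45.
Restricted to 11:00–17:30: 15:45–16:45.
Single common window of 60 minutes.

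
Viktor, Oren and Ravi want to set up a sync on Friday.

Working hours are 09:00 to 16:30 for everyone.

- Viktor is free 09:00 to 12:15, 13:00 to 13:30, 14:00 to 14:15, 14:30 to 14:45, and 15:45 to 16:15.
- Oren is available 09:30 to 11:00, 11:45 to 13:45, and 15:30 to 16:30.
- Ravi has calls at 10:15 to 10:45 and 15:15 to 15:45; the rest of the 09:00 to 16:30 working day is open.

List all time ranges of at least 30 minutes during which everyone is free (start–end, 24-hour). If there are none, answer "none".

Ravi free within 09:00–16:30: 09:00–10:15, 10:45–15:15, 15:45–16:30.
Viktor ∩ Oren: 09:30–11:00, 11:45–12:15, 13:00–13:30, 15:45–16:15.
Viktor ∩ Oren ∩ Ravi: 09:30–10:15, 10:45–11:00, 11:45–12:15, 13:00–13:30, 15:45–16:15.
Windows ≥ 30 min: 09:30–10:15, 11:45–12:15, 13:00–13:30, 15:45–16:15.

09:30–10:15, 11:45–12:15, 13:00–13:30, 15:45–16:15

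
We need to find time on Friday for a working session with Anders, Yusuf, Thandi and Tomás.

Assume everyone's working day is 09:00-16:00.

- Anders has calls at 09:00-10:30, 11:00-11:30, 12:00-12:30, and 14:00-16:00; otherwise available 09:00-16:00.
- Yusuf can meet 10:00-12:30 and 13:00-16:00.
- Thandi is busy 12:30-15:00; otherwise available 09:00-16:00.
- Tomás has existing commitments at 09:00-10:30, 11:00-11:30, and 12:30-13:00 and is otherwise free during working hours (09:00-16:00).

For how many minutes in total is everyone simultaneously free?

60 minutes

Anders free within 09:00–16:00: 10:30–11:00, 11:30–12:00, 12:30–14:00.
Thandi free within 09:00–16:00: 09:00–12:30, 15:00–16:00.
Tomás free within 09:00–16:00: 10:30–11:00, 11:30–12:30, 13:00–16:00.
Anders ∩ Yusuf: 10:30–11:00, 11:30–12:00, 13:00–14:00.
Anders ∩ Yusuf ∩ Thandi: 10:30–11:00, 11:30–12:00.
Anders ∩ Yusuf ∩ Thandi ∩ Tomás: 10:30–11:00, 11:30–12:00.
Total common minutes: 30 + 30 = 60.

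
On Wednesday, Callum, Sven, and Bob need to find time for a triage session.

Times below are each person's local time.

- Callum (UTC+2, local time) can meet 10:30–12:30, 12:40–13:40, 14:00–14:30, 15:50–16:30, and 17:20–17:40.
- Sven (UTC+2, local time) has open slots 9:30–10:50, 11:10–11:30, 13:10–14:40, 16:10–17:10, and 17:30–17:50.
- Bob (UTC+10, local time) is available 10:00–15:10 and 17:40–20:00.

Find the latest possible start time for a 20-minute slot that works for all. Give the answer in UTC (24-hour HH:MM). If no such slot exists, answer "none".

09:10

Callum → UTC: 08:30–10:30, 10:40–11:40, 12:00–12:30, 13:50–14:30, 15:20–15:40.
Sven → UTC: 07:30–08:50, 09:10–09:30, 11:10–12:40, 14:10–15:10, 15:30–15:50.
Bob → UTC: 00:00–05:10, 07:40–10:00.
Callum ∩ Sven: 08:30–08:50, 09:10–09:30, 11:10–11:40, 12:00–12:30, 14:10–14:30, 15:30–15:40.
Callum ∩ Sven ∩ Bob: 08:30–08:50, 09:10–09:30.
Windows ≥ 20 min: 08:30–08:50, 09:10–09:30.
Latest start in the last window 09:10–09:30 is 09:30 − 20 min = 09:10.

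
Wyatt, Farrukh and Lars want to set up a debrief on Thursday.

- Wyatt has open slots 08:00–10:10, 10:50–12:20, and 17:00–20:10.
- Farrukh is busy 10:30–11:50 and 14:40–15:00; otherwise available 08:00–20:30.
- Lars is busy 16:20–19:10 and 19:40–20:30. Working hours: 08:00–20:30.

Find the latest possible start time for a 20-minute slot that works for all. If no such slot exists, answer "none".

19:20

Farrukh free within 08:00–20:30: 08:00–10:30, 11:50–14:40, 15:00–20:30.
Lars free within 08:00–20:30: 08:00–16:20, 19:10–19:40.
Wyatt ∩ Farrukh: 08:00–10:10, 11:50–12:20, 17:00–20:10.
Wyatt ∩ Farrukh ∩ Lars: 08:00–10:10, 11:50–12:20, 19:10–19:40.
Windows ≥ 20 min: 08:00–10:10, 11:50–12:20, 19:10–19:40.
Latest start in the last window 19:10–19:40 is 19:40 − 20 min = 19:20.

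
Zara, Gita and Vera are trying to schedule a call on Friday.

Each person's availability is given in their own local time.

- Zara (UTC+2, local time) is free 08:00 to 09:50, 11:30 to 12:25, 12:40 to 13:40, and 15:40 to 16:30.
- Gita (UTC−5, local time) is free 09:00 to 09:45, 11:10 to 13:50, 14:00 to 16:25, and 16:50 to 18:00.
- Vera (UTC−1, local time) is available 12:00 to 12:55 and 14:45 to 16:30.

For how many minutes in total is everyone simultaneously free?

Zara → UTC: 06:00–07:50, 09:30–10:25, 10:40–11:40, 13:40–14:30.
Gita → UTC: 14:00–14:45, 16:10–18:50, 19:00–21:25, 21:50–23:00.
Vera → UTC: 13:00–13:55, 15:45–17:30.
Zara ∩ Gita: 14:00–14:30.
Zara ∩ Gita ∩ Vera: (none).
Total common minutes: 0.

0 minutes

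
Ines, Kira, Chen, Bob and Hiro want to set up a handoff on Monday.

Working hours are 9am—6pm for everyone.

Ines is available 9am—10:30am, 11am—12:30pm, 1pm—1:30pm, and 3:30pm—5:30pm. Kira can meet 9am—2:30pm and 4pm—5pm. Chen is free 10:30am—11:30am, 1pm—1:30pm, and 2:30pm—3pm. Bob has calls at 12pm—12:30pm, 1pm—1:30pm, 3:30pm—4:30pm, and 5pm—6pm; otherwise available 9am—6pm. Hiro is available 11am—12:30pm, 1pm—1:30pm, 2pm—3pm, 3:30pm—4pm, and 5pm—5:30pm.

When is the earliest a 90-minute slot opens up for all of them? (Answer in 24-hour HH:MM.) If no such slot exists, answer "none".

Bob free within 09:00–18:00: 09:00–12:00, 12:30–13:00, 13:30–15:30, 16:30–17:00.
Ines ∩ Kira: 09:00–10:30, 11:00–12:30, 13:00–13:30, 16:00–17:00.
Ines ∩ Kira ∩ Chen: 11:00–11:30, 13:00–13:30.
Ines ∩ Kira ∩ Chen ∩ Bob: 11:00–11:30.
Ines ∩ Kira ∩ Chen ∩ Bob ∩ Hiro: 11:00–11:30.
Windows ≥ 90 min: (none).

none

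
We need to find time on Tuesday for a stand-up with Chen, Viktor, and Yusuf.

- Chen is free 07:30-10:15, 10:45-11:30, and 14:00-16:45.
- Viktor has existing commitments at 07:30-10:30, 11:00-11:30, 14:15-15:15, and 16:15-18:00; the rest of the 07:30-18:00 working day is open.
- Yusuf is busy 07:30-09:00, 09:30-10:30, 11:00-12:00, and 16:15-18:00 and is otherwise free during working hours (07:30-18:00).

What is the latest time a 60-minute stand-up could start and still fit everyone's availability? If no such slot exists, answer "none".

Viktor free within 07:30–18:00: 10:30–11:00, 11:30–14:15, 15:15–16:15.
Yusuf free within 07:30–18:00: 09:00–09:30, 10:30–11:00, 12:00–16:15.
Chen ∩ Viktor: 10:45–11:00, 14:00–14:15, 15:15–16:15.
Chen ∩ Viktor ∩ Yusuf: 10:45–11:00, 14:00–14:15, 15:15–16:15.
Windows ≥ 60 min: 15:15–16:15.
Latest start in the last window 15:15–16:15 is 16:15 − 60 min = 15:15.

15:15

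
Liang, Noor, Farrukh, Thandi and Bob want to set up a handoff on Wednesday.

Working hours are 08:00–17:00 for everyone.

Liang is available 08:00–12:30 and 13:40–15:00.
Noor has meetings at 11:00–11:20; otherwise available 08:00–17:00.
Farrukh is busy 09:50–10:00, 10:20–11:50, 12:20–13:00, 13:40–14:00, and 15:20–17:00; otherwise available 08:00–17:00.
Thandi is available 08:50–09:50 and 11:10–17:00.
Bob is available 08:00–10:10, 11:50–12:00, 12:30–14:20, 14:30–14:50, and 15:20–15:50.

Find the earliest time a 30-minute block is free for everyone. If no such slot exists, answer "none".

08:50

Noor free within 08:00–17:00: 08:00–11:00, 11:20–17:00.
Farrukh free within 08:00–17:00: 08:00–09:50, 10:00–10:20, 11:50–12:20, 13:00–13:40, 14:00–15:20.
Liang ∩ Noor: 08:00–11:00, 11:20–12:30, 13:40–15:00.
Liang ∩ Noor ∩ Farrukh: 08:00–09:50, 10:00–10:20, 11:50–12:20, 14:00–15:00.
Liang ∩ Noor ∩ Farrukh ∩ Thandi: 08:50–09:50, 11:50–12:20, 14:00–15:00.
Liang ∩ Noor ∩ Farrukh ∩ Thandi ∩ Bob: 08:50–09:50, 11:50–12:00, 14:00–14:20, 14:30–14:50.
Windows ≥ 30 min: 08:50–09:50.
Earliest such window starts at 08:50.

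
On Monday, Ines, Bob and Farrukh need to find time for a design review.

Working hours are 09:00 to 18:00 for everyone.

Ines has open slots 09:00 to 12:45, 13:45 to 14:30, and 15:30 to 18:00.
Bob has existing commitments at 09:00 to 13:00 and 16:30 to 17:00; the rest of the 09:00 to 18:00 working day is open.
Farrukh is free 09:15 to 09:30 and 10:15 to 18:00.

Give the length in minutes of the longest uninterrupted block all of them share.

60 minutes

Bob free within 09:00–18:00: 13:00–16:30, 17:00–18:00.
Ines ∩ Bob: 13:45–14:30, 15:30–16:30, 17:00–18:00.
Ines ∩ Bob ∩ Farrukh: 13:45–14:30, 15:30–16:30, 17:00–18:00.
Common window lengths: 45, 60, 60 min; longest is 60.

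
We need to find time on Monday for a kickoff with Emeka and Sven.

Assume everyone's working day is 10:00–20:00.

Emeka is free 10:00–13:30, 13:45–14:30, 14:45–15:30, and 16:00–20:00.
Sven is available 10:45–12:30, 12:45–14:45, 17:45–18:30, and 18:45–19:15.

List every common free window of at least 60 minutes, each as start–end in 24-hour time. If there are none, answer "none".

10:45–12:30

Emeka ∩ Sven: 10:45–12:30, 12:45–13:30, 13:45–14:30, 17:45–18:30, 18:45–19:15.
Windows ≥ 60 min: 10:45–12:30.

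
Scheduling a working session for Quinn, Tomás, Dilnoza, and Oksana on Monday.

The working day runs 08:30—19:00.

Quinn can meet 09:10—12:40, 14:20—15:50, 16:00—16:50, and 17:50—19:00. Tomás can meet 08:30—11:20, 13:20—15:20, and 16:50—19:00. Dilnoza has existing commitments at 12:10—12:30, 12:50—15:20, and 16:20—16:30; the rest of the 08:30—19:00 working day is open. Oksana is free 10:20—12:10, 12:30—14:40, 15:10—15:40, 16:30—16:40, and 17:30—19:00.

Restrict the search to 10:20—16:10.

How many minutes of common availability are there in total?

60 minutes

Dilnoza free within 08:30–19:00: 08:30–12:10, 12:30–12:50, 15:20–16:20, 16:30–19:00.
Quinn ∩ Tomás: 09:10–11:20, 14:20–15:20, 17:50–19:00.
Quinn ∩ Tomás ∩ Dilnoza: 09:10–11:20, 17:50–19:00.
Quinn ∩ Tomás ∩ Dilnoza ∩ Oksana: 10:20–11:20, 17:50–19:00.
Restricted to 10:20–16:10: 10:20–11:20.
Total common minutes: 60.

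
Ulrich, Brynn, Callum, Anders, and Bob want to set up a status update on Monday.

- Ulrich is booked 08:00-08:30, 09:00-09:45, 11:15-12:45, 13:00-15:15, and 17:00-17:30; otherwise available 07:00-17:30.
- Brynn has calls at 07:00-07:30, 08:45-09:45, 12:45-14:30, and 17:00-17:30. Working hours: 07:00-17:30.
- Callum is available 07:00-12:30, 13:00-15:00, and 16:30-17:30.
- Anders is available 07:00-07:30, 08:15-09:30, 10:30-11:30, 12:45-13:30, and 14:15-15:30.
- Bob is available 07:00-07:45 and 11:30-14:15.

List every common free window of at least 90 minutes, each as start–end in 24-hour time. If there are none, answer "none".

none

Ulrich free within 07:00–17:30: 07:00–08:00, 08:30–09:00, 09:45–11:15, 12:45–13:00, 15:15–17:00.
Brynn free within 07:00–17:30: 07:30–08:45, 09:45–12:45, 14:30–17:00.
Ulrich ∩ Brynn: 07:30–08:00, 08:30–08:45, 09:45–11:15, 15:15–17:00.
Ulrich ∩ Brynn ∩ Callum: 07:30–08:00, 08:30–08:45, 09:45–11:15, 16:30–17:00.
Ulrich ∩ Brynn ∩ Callum ∩ Anders: 08:30–08:45, 10:30–11:15.
Ulrich ∩ Brynn ∩ Callum ∩ Anders ∩ Bob: (none).
Windows ≥ 90 min: (none).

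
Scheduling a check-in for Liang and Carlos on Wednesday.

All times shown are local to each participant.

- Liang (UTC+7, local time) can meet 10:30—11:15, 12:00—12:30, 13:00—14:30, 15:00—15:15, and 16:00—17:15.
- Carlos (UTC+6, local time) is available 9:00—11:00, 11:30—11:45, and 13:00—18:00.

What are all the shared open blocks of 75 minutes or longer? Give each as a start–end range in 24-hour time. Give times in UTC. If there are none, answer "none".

Liang → UTC: 03:30–04:15, 05:00–05:30, 06:00–07:30, 08:00–08:15, 09:00–10:15.
Carlos → UTC: 03:00–05:00, 05:30–05:45, 07:00–12:00.
Liang ∩ Carlos: 03:30–04:15, 07:00–07:30, 08:00–08:15, 09:00–10:15.
Windows ≥ 75 min: 09:00–10:15.

09:00–10:15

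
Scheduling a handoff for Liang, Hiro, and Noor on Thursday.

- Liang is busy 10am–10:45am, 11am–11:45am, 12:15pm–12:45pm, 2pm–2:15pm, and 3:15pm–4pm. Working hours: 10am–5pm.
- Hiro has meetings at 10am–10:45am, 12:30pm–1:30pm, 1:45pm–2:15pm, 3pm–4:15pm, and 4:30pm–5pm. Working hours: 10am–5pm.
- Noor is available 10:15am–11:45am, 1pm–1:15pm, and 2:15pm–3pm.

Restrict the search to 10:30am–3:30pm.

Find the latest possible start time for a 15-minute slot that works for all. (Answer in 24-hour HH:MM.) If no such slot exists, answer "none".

Liang free within 10:00–17:00: 10:45–11:00, 11:45–12:15, 12:45–14:00, 14:15–15:15, 16:00–17:00.
Hiro free within 10:00–17:00: 10:45–12:30, 13:30–13:45, 14:15–15:00, 16:15–16:30.
Liang ∩ Hiro: 10:45–11:00, 11:45–12:15, 13:30–13:45, 14:15–15:00, 16:15–16:30.
Liang ∩ Hiro ∩ Noor: 10:45–11:00, 14:15–15:00.
Restricted to 10:30–15:30: 10:45–11:00, 14:15–15:00.
Windows ≥ 15 min: 10:45–11:00, 14:15–15:00.
Latest start in the last window 14:15–15:00 is 15:00 − 15 min = 14:45.

14:45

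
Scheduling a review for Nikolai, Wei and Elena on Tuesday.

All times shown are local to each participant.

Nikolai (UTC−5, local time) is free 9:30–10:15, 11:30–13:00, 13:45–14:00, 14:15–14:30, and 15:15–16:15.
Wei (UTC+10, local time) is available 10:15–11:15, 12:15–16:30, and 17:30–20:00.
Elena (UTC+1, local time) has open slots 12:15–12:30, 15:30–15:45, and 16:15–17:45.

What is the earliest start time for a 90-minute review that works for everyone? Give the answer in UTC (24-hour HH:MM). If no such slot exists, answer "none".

none

Nikolai → UTC: 14:30–15:15, 16:30–18:00, 18:45–19:00, 19:15–19:30, 20:15–21:15.
Wei → UTC: 00:15–01:15, 02:15–06:30, 07:30–10:00.
Elena → UTC: 11:15–11:30, 14:30–14:45, 15:15–16:45.
Nikolai ∩ Wei: (none).
Nikolai ∩ Wei ∩ Elena: (none).
Windows ≥ 90 min: (none).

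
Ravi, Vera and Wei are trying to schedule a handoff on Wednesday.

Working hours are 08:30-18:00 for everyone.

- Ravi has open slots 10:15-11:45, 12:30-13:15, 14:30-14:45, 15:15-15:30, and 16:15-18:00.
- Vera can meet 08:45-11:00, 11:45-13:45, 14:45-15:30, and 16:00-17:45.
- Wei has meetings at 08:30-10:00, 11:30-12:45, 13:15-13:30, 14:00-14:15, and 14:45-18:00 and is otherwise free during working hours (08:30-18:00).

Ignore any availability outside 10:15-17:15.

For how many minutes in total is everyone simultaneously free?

75 minutes

Wei free within 08:30–18:00: 10:00–11:30, 12:45–13:15, 13:30–14:00, 14:15–14:45.
Ravi ∩ Vera: 10:15–11:00, 12:30–13:15, 15:15–15:30, 16:15–17:45.
Ravi ∩ Vera ∩ Wei: 10:15–11:00, 12:45–13:15.
Restricted to 10:15–17:15: 10:15–11:00, 12:45–13:15.
Total common minutes: 45 + 30 = 75.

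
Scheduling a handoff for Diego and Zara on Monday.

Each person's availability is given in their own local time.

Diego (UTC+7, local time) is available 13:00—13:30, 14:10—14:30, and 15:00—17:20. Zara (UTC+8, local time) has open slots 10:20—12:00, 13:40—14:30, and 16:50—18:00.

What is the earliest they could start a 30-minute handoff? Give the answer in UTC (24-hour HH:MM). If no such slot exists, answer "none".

Diego → UTC: 06:00–06:30, 07:10–07:30, 08:00–10:20.
Zara → UTC: 02:20–04:00, 05:40–06:30, 08:50–10:00.
Diego ∩ Zara: 06:00–06:30, 08:50–10:00.
Windows ≥ 30 min: 06:00–06:30, 08:50–10:00.
Earliest such window starts at 06:00.

06:00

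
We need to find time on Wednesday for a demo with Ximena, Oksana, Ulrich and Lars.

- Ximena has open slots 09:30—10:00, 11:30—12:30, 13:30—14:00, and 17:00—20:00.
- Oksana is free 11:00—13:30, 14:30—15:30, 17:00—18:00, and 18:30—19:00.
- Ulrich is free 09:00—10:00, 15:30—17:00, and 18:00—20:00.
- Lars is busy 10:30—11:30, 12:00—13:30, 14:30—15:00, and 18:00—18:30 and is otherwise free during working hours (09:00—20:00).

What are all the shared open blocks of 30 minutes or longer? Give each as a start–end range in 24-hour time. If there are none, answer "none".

Lars free within 09:00–20:00: 09:00–10:30, 11:30–12:00, 13:30–14:30, 15:00–18:00, 18:30–20:00.
Ximena ∩ Oksana: 11:30–12:30, 17:00–18:00, 18:30–19:00.
Ximena ∩ Oksana ∩ Ulrich: 18:30–19:00.
Ximena ∩ Oksana ∩ Ulrich ∩ Lars: 18:30–19:00.
Windows ≥ 30 min: 18:30–19:00.

18:30–19:00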